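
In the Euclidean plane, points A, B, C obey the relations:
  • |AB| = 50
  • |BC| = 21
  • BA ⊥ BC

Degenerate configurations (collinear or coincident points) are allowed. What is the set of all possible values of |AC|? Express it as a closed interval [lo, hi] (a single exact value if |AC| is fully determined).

|AC| = √(2941)  (≈ 54.2310)

|AB| ∈ {50}
|BC| ∈ {21}
|AC| ∈ {√(2941)}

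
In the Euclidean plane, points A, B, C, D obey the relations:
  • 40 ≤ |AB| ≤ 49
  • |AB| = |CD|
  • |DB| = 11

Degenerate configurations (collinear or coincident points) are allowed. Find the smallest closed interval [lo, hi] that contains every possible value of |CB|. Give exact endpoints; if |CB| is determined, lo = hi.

|AB| ∈ [40, 49]
|BD| ∈ {11}
|CD| ∈ [40, 49]
|AD| ∈ [29, 60]
|BC| ∈ [29, 60]
|AC| ∈ [0, 109]

|CB| ∈ [29, 60]  (≈ [29.0000, 60.0000])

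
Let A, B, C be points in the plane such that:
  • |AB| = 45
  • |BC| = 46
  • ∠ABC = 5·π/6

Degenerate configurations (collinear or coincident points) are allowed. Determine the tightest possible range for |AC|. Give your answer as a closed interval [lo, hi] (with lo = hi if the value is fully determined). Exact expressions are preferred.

|AC| = √(2070·√(3) + 4141)  (≈ 87.8996)

|AB| ∈ {45}
|BC| ∈ {46}
|AC| ∈ {√(2070·√(3) + 4141)}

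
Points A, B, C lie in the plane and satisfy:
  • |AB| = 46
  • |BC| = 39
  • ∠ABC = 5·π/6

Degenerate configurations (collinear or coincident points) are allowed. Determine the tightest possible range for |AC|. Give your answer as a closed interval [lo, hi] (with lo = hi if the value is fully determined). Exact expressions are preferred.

|AC| = √(1794·√(3) + 3637)  (≈ 82.1237)

|AB| ∈ {46}
|BC| ∈ {39}
|AC| ∈ {√(1794·√(3) + 3637)}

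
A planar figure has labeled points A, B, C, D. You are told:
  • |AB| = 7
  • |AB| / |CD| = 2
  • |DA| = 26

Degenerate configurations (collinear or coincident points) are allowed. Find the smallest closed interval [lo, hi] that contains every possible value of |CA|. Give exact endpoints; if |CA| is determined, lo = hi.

|CA| ∈ [45/2, 59/2]  (≈ [22.5000, 29.5000])

|AB| ∈ {7}
|AD| ∈ {26}
|CD| ∈ {7/2}
|BD| ∈ [19, 33]
|AC| ∈ [45/2, 59/2]
|BC| ∈ [31/2, 73/2]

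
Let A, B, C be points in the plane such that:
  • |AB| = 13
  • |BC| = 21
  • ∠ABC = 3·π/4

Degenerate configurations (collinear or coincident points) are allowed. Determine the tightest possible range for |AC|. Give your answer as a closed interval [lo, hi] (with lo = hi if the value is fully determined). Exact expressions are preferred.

|AB| ∈ {13}
|BC| ∈ {21}
|AC| ∈ {√(273·√(2) + 610)}

|AC| = √(273·√(2) + 610)  (≈ 31.5607)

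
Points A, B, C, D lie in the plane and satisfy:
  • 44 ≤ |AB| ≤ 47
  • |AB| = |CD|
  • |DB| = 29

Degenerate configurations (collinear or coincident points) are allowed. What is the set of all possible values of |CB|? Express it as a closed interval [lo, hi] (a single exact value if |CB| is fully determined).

|CB| ∈ [15, 76]  (≈ [15.0000, 76.0000])

|AB| ∈ [44, 47]
|BD| ∈ {29}
|CD| ∈ [44, 47]
|AD| ∈ [15, 76]
|BC| ∈ [15, 76]
|AC| ∈ [0, 123]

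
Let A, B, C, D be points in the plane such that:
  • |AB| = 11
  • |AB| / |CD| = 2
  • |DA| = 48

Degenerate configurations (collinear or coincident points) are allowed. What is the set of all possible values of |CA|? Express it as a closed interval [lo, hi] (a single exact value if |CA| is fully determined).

|CA| ∈ [85/2, 107/2]  (≈ [42.5000, 53.5000])

|AB| ∈ {11}
|AD| ∈ {48}
|CD| ∈ {11/2}
|BD| ∈ [37, 59]
|AC| ∈ [85/2, 107/2]
|BC| ∈ [63/2, 129/2]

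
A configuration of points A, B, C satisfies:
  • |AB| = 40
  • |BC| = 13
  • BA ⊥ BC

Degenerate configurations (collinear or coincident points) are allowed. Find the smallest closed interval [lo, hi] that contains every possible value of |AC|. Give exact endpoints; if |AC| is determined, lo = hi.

|AC| = √(1769)  (≈ 42.0595)

|AB| ∈ {40}
|BC| ∈ {13}
|AC| ∈ {√(1769)}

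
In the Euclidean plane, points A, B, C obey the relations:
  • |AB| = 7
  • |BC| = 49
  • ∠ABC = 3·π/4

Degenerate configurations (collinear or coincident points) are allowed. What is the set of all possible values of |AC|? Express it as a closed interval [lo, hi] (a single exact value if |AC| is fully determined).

|AC| = 7·√(7·√(2) + 50)  (≈ 54.1763)

|AB| ∈ {7}
|BC| ∈ {49}
|AC| ∈ {7·√(7·√(2) + 50)}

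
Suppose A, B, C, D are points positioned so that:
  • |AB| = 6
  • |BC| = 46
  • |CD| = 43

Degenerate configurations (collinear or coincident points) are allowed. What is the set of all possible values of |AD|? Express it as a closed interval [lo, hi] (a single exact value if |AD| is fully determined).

|AD| ∈ [0, 95]  (≈ [0.0000, 95.0000])

|AB| ∈ {6}
|BC| ∈ {46}
|CD| ∈ {43}
|AC| ∈ [40, 52]
|BD| ∈ [3, 89]
|AD| ∈ [0, 95]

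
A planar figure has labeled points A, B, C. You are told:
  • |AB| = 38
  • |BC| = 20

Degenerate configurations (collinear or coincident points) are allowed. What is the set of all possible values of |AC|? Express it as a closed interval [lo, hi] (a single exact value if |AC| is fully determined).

|AB| ∈ {38}
|BC| ∈ {20}
|AC| ∈ [18, 58]

|AC| ∈ [18, 58]  (≈ [18.0000, 58.0000])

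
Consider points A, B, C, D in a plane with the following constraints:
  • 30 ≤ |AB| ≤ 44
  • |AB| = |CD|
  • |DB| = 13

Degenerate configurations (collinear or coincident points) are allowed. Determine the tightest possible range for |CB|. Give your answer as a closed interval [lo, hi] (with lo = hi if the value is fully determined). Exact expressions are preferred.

|CB| ∈ [17, 57]  (≈ [17.0000, 57.0000])

|AB| ∈ [30, 44]
|BD| ∈ {13}
|CD| ∈ [30, 44]
|AD| ∈ [17, 57]
|BC| ∈ [17, 57]
|AC| ∈ [0, 101]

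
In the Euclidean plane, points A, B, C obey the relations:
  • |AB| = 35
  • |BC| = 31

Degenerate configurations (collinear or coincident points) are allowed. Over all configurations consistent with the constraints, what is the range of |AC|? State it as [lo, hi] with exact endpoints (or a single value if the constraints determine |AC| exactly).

|AB| ∈ {35}
|BC| ∈ {31}
|AC| ∈ [4, 66]

|AC| ∈ [4, 66]  (≈ [4.0000, 66.0000])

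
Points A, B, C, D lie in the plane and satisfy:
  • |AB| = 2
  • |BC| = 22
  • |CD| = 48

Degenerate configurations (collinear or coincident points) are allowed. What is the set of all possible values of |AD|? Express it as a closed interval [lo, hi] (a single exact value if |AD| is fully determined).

|AB| ∈ {2}
|BC| ∈ {22}
|CD| ∈ {48}
|AC| ∈ [20, 24]
|BD| ∈ [26, 70]
|AD| ∈ [24, 72]

|AD| ∈ [24, 72]  (≈ [24.0000, 72.0000])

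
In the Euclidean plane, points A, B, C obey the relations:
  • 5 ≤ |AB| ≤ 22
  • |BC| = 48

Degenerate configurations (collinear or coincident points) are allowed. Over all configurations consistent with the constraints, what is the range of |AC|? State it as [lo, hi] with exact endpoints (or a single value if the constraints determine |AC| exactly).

|AC| ∈ [26, 70]  (≈ [26.0000, 70.0000])

|AB| ∈ [5, 22]
|BC| ∈ {48}
|AC| ∈ [26, 70]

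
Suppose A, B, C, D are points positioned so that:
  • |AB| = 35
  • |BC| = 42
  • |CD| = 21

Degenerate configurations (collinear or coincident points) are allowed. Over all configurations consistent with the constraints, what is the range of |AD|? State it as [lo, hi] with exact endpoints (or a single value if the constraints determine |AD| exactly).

|AD| ∈ [0, 98]  (≈ [0.0000, 98.0000])

|AB| ∈ {35}
|BC| ∈ {42}
|CD| ∈ {21}
|AC| ∈ [7, 77]
|BD| ∈ [21, 63]
|AD| ∈ [0, 98]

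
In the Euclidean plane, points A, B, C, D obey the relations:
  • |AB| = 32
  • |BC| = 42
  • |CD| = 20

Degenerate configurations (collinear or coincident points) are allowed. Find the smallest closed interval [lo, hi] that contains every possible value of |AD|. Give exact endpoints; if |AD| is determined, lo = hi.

|AB| ∈ {32}
|BC| ∈ {42}
|CD| ∈ {20}
|AC| ∈ [10, 74]
|BD| ∈ [22, 62]
|AD| ∈ [0, 94]

|AD| ∈ [0, 94]  (≈ [0.0000, 94.0000])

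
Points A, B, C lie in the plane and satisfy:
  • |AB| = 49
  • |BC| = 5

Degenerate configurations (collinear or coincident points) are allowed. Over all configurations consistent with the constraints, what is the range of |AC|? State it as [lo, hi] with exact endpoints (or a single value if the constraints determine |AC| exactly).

|AC| ∈ [44, 54]  (≈ [44.0000, 54.0000])

|AB| ∈ {49}
|BC| ∈ {5}
|AC| ∈ [44, 54]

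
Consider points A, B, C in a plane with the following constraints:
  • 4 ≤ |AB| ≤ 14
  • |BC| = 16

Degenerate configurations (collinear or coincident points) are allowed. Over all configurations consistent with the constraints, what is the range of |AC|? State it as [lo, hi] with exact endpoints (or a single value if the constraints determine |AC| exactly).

|AC| ∈ [2, 30]  (≈ [2.0000, 30.0000])

|AB| ∈ [4, 14]
|BC| ∈ {16}
|AC| ∈ [2, 30]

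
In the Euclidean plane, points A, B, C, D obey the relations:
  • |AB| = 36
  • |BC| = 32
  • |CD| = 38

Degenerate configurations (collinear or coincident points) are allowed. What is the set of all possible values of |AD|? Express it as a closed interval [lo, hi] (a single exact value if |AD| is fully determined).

|AB| ∈ {36}
|BC| ∈ {32}
|CD| ∈ {38}
|AC| ∈ [4, 68]
|BD| ∈ [6, 70]
|AD| ∈ [0, 106]

|AD| ∈ [0, 106]  (≈ [0.0000, 106.0000])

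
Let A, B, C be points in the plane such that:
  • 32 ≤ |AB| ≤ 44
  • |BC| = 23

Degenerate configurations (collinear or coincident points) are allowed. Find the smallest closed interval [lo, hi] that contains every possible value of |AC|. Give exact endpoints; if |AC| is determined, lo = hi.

|AB| ∈ [32, 44]
|BC| ∈ {23}
|AC| ∈ [9, 67]

|AC| ∈ [9, 67]  (≈ [9.0000, 67.0000])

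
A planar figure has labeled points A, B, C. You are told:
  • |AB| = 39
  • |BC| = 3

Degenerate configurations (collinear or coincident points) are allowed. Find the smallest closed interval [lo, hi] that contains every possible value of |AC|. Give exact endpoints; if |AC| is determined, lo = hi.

|AB| ∈ {39}
|BC| ∈ {3}
|AC| ∈ [36, 42]

|AC| ∈ [36, 42]  (≈ [36.0000, 42.0000])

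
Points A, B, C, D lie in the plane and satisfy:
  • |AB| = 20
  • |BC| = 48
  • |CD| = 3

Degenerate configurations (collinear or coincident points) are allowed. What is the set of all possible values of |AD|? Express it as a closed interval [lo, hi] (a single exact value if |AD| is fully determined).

|AD| ∈ [25, 71]  (≈ [25.0000, 71.0000])

|AB| ∈ {20}
|BC| ∈ {48}
|CD| ∈ {3}
|AC| ∈ [28, 68]
|BD| ∈ [45, 51]
|AD| ∈ [25, 71]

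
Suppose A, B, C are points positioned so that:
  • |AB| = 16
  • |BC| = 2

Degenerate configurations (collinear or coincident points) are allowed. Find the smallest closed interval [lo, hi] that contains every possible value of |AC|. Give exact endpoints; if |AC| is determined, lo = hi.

|AB| ∈ {16}
|BC| ∈ {2}
|AC| ∈ [14, 18]

|AC| ∈ [14, 18]  (≈ [14.0000, 18.0000])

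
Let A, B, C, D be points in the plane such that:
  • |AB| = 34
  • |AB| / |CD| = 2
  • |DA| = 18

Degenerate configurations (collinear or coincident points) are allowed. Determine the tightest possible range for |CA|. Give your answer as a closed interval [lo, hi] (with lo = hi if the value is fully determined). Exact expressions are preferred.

|AB| ∈ {34}
|AD| ∈ {18}
|CD| ∈ {17}
|BD| ∈ [16, 52]
|AC| ∈ [1, 35]
|BC| ∈ [0, 69]

|CA| ∈ [1, 35]  (≈ [1.0000, 35.0000])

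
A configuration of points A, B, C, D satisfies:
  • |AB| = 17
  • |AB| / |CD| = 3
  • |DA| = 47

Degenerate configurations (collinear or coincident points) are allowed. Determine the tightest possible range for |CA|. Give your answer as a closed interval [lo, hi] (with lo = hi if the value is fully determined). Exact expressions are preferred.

|AB| ∈ {17}
|AD| ∈ {47}
|CD| ∈ {17/3}
|BD| ∈ [30, 64]
|AC| ∈ [124/3, 158/3]
|BC| ∈ [73/3, 209/3]

|CA| ∈ [124/3, 158/3]  (≈ [41.3333, 52.6667])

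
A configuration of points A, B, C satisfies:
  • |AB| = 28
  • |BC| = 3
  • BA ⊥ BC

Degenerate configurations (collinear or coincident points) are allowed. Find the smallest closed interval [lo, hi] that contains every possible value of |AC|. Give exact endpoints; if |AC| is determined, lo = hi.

|AC| = √(793)  (≈ 28.1603)

|AB| ∈ {28}
|BC| ∈ {3}
|AC| ∈ {√(793)}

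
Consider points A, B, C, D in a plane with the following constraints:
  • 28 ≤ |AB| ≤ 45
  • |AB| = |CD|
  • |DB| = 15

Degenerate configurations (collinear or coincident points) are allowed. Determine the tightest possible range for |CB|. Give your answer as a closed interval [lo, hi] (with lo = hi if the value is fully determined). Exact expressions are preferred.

|AB| ∈ [28, 45]
|BD| ∈ {15}
|CD| ∈ [28, 45]
|AD| ∈ [13, 60]
|BC| ∈ [13, 60]
|AC| ∈ [0, 105]

|CB| ∈ [13, 60]  (≈ [13.0000, 60.0000])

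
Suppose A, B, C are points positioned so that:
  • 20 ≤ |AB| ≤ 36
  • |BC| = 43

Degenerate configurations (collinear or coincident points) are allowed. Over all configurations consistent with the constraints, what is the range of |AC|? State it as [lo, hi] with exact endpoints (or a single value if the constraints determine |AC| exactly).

|AC| ∈ [7, 79]  (≈ [7.0000, 79.0000])

|AB| ∈ [20, 36]
|BC| ∈ {43}
|AC| ∈ [7, 79]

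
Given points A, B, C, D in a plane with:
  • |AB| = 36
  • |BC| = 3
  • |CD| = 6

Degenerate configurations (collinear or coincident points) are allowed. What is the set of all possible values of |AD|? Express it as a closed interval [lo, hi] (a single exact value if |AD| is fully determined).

|AB| ∈ {36}
|BC| ∈ {3}
|CD| ∈ {6}
|AC| ∈ [33, 39]
|BD| ∈ [3, 9]
|AD| ∈ [27, 45]

|AD| ∈ [27, 45]  (≈ [27.0000, 45.0000])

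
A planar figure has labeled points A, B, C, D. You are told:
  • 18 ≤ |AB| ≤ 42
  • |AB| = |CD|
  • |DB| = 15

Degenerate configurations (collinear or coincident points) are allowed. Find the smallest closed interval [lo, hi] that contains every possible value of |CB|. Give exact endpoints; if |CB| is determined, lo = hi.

|CB| ∈ [3, 57]  (≈ [3.0000, 57.0000])

|AB| ∈ [18, 42]
|BD| ∈ {15}
|CD| ∈ [18, 42]
|AD| ∈ [3, 57]
|BC| ∈ [3, 57]
|AC| ∈ [0, 99]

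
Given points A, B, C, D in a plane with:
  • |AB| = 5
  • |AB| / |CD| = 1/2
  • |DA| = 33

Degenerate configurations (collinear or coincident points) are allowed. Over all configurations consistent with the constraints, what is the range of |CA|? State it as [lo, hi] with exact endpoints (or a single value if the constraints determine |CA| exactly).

|AB| ∈ {5}
|AD| ∈ {33}
|CD| ∈ {10}
|BD| ∈ [28, 38]
|AC| ∈ [23, 43]
|BC| ∈ [18, 48]

|CA| ∈ [23, 43]  (≈ [23.0000, 43.0000])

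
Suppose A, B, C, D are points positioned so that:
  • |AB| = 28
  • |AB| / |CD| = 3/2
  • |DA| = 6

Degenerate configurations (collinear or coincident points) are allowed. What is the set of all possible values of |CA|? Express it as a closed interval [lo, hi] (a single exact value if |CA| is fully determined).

|CA| ∈ [38/3, 74/3]  (≈ [12.6667, 24.6667])

|AB| ∈ {28}
|AD| ∈ {6}
|CD| ∈ {56/3}
|BD| ∈ [22, 34]
|AC| ∈ [38/3, 74/3]
|BC| ∈ [10/3, 158/3]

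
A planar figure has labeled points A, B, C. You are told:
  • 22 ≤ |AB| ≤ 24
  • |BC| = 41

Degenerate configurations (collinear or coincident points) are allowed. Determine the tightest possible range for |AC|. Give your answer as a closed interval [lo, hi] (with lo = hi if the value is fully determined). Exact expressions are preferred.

|AC| ∈ [17, 65]  (≈ [17.0000, 65.0000])

|AB| ∈ [22, 24]
|BC| ∈ {41}
|AC| ∈ [17, 65]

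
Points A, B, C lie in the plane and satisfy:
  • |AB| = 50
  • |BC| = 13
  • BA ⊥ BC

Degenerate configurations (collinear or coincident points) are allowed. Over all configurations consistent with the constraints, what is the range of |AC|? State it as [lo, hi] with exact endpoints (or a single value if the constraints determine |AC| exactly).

|AB| ∈ {50}
|BC| ∈ {13}
|AC| ∈ {√(2669)}

|AC| = √(2669)  (≈ 51.6624)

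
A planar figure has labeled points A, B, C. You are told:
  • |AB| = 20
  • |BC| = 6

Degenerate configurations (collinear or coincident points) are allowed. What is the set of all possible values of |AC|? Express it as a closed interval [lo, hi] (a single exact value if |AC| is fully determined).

|AC| ∈ [14, 26]  (≈ [14.0000, 26.0000])

|AB| ∈ {20}
|BC| ∈ {6}
|AC| ∈ [14, 26]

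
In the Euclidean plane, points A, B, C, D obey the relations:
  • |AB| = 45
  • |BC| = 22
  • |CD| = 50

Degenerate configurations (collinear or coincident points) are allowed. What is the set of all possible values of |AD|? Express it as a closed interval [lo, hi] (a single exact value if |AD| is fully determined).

|AD| ∈ [0, 117]  (≈ [0.0000, 117.0000])

|AB| ∈ {45}
|BC| ∈ {22}
|CD| ∈ {50}
|AC| ∈ [23, 67]
|BD| ∈ [28, 72]
|AD| ∈ [0, 117]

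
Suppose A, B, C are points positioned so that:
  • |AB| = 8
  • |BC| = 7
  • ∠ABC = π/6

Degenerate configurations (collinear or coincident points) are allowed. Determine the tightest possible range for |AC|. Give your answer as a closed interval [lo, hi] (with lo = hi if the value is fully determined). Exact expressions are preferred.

|AC| = √(113 - 56·√(3))  (≈ 4.0006)

|AB| ∈ {8}
|BC| ∈ {7}
|AC| ∈ {√(113 - 56·√(3))}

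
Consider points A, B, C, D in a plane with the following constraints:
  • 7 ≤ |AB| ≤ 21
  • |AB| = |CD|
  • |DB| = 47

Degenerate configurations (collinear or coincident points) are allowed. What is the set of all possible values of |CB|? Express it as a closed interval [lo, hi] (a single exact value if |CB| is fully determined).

|CB| ∈ [26, 68]  (≈ [26.0000, 68.0000])

|AB| ∈ [7, 21]
|BD| ∈ {47}
|CD| ∈ [7, 21]
|AD| ∈ [26, 68]
|BC| ∈ [26, 68]
|AC| ∈ [5, 89]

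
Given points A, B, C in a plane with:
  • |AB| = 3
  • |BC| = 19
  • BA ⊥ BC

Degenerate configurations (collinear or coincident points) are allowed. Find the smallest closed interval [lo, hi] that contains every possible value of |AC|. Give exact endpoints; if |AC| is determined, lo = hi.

|AB| ∈ {3}
|BC| ∈ {19}
|AC| ∈ {√(370)}

|AC| = √(370)  (≈ 19.2354)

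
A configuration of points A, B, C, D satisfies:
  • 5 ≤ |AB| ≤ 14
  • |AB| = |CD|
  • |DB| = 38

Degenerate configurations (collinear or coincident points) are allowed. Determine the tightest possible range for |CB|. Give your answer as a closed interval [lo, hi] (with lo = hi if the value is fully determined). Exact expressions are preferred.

|AB| ∈ [5, 14]
|BD| ∈ {38}
|CD| ∈ [5, 14]
|AD| ∈ [24, 52]
|BC| ∈ [24, 52]
|AC| ∈ [10, 66]

|CB| ∈ [24, 52]  (≈ [24.0000, 52.0000])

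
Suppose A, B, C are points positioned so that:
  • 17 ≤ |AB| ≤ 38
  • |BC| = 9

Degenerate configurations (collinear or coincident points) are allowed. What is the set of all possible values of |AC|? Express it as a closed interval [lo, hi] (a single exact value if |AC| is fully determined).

|AB| ∈ [17, 38]
|BC| ∈ {9}
|AC| ∈ [8, 47]

|AC| ∈ [8, 47]  (≈ [8.0000, 47.0000])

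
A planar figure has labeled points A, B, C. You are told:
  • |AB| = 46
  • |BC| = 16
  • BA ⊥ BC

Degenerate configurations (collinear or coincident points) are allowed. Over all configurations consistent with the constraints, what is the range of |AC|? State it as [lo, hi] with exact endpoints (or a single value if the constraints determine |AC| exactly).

|AB| ∈ {46}
|BC| ∈ {16}
|AC| ∈ {2·√(593)}

|AC| = 2·√(593)  (≈ 48.7032)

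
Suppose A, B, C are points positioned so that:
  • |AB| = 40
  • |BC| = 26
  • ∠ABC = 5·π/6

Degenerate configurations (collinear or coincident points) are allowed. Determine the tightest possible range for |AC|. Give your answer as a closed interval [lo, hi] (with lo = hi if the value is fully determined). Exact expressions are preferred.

|AC| = 2·√(260·√(3) + 569)  (≈ 63.8540)

|AB| ∈ {40}
|BC| ∈ {26}
|AC| ∈ {2·√(260·√(3) + 569)}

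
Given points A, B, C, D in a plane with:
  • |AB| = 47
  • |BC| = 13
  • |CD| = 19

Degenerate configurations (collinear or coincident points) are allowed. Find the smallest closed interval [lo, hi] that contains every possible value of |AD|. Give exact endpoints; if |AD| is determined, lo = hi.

|AB| ∈ {47}
|BC| ∈ {13}
|CD| ∈ {19}
|AC| ∈ [34, 60]
|BD| ∈ [6, 32]
|AD| ∈ [15, 79]

|AD| ∈ [15, 79]  (≈ [15.0000, 79.0000])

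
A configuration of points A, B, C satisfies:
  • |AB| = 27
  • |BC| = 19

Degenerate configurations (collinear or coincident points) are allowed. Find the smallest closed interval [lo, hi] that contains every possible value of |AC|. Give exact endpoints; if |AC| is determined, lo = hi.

|AB| ∈ {27}
|BC| ∈ {19}
|AC| ∈ [8, 46]

|AC| ∈ [8, 46]  (≈ [8.0000, 46.0000])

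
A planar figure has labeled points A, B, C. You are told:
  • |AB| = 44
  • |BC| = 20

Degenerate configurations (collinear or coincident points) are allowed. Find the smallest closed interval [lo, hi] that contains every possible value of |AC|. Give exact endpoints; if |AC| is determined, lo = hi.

|AB| ∈ {44}
|BC| ∈ {20}
|AC| ∈ [24, 64]

|AC| ∈ [24, 64]  (≈ [24.0000, 64.0000])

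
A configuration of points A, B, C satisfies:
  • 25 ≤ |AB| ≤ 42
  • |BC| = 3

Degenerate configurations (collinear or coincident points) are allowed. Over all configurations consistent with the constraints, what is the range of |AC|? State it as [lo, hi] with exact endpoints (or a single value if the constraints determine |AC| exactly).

|AB| ∈ [25, 42]
|BC| ∈ {3}
|AC| ∈ [22, 45]

|AC| ∈ [22, 45]  (≈ [22.0000, 45.0000])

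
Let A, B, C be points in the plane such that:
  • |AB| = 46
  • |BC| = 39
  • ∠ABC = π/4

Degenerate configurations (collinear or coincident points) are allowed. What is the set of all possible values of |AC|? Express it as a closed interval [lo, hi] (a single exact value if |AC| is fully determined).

|AC| = √(3637 - 1794·√(2))  (≈ 33.1648)

|AB| ∈ {46}
|BC| ∈ {39}
|AC| ∈ {√(3637 - 1794·√(2))}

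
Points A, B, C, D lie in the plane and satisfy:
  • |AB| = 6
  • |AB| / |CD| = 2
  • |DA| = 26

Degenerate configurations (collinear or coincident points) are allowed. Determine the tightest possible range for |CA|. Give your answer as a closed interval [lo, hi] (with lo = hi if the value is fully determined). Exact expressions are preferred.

|CA| ∈ [23, 29]  (≈ [23.0000, 29.0000])

|AB| ∈ {6}
|AD| ∈ {26}
|CD| ∈ {3}
|BD| ∈ [20, 32]
|AC| ∈ [23, 29]
|BC| ∈ [17, 35]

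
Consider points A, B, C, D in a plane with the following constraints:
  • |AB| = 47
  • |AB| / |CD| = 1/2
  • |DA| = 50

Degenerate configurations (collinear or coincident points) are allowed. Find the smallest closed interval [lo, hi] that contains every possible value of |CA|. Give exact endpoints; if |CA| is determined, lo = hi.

|CA| ∈ [44, 144]  (≈ [44.0000, 144.0000])

|AB| ∈ {47}
|AD| ∈ {50}
|CD| ∈ {94}
|BD| ∈ [3, 97]
|AC| ∈ [44, 144]
|BC| ∈ [0, 191]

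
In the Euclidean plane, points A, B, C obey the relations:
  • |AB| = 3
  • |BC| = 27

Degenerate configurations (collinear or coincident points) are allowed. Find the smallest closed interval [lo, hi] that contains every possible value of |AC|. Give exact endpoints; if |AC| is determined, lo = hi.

|AB| ∈ {3}
|BC| ∈ {27}
|AC| ∈ [24, 30]

|AC| ∈ [24, 30]  (≈ [24.0000, 30.0000])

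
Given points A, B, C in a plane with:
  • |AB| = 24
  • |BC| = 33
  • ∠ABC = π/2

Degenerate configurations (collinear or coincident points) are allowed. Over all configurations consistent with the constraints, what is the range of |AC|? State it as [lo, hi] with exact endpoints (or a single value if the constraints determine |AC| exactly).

|AB| ∈ {24}
|BC| ∈ {33}
|AC| ∈ {3·√(185)}

|AC| = 3·√(185)  (≈ 40.8044)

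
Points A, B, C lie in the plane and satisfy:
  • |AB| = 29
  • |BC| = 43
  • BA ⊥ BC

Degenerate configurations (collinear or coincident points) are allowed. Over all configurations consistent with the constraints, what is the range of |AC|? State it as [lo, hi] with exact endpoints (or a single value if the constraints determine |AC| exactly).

|AB| ∈ {29}
|BC| ∈ {43}
|AC| ∈ {√(2690)}

|AC| = √(2690)  (≈ 51.8652)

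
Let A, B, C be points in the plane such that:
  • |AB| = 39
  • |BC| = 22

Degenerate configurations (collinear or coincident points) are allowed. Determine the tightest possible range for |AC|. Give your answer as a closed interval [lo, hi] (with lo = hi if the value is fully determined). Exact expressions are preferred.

|AB| ∈ {39}
|BC| ∈ {22}
|AC| ∈ [17, 61]

|AC| ∈ [17, 61]  (≈ [17.0000, 61.0000])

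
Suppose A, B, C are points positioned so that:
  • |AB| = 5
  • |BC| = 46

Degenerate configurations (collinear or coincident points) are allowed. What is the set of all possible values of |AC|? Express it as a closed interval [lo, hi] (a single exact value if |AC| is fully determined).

|AB| ∈ {5}
|BC| ∈ {46}
|AC| ∈ [41, 51]

|AC| ∈ [41, 51]  (≈ [41.0000, 51.0000])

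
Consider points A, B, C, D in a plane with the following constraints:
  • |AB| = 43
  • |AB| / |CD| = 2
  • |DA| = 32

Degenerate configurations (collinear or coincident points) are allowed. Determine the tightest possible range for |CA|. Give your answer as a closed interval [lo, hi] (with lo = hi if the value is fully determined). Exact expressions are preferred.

|AB| ∈ {43}
|AD| ∈ {32}
|CD| ∈ {43/2}
|BD| ∈ [11, 75]
|AC| ∈ [21/2, 107/2]
|BC| ∈ [0, 193/2]

|CA| ∈ [21/2, 107/2]  (≈ [10.5000, 53.5000])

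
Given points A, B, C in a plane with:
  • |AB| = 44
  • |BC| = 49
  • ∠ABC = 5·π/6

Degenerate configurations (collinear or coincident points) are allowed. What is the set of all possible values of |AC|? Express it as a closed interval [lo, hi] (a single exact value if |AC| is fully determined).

|AC| = √(2156·√(3) + 4337)  (≈ 89.8404)

|AB| ∈ {44}
|BC| ∈ {49}
|AC| ∈ {√(2156·√(3) + 4337)}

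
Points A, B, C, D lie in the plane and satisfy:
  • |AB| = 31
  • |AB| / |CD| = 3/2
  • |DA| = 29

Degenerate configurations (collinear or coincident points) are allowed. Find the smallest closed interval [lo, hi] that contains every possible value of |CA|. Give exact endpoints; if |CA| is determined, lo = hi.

|AB| ∈ {31}
|AD| ∈ {29}
|CD| ∈ {62/3}
|BD| ∈ [2, 60]
|AC| ∈ [25/3, 149/3]
|BC| ∈ [0, 242/3]

|CA| ∈ [25/3, 149/3]  (≈ [8.3333, 49.6667])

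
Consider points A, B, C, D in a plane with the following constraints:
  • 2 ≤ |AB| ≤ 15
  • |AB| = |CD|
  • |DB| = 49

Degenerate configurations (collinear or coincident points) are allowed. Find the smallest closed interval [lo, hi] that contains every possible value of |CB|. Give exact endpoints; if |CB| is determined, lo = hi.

|AB| ∈ [2, 15]
|BD| ∈ {49}
|CD| ∈ [2, 15]
|AD| ∈ [34, 64]
|BC| ∈ [34, 64]
|AC| ∈ [19, 79]

|CB| ∈ [34, 64]  (≈ [34.0000, 64.0000])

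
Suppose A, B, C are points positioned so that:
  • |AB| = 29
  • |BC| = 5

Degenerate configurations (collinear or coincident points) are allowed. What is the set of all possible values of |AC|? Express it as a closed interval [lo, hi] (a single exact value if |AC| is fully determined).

|AC| ∈ [24, 34]  (≈ [24.0000, 34.0000])

|AB| ∈ {29}
|BC| ∈ {5}
|AC| ∈ [24, 34]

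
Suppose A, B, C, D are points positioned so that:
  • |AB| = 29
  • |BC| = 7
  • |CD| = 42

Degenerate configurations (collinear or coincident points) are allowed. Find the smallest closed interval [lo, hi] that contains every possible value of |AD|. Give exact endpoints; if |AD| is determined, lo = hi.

|AB| ∈ {29}
|BC| ∈ {7}
|CD| ∈ {42}
|AC| ∈ [22, 36]
|BD| ∈ [35, 49]
|AD| ∈ [6, 78]

|AD| ∈ [6, 78]  (≈ [6.0000, 78.0000])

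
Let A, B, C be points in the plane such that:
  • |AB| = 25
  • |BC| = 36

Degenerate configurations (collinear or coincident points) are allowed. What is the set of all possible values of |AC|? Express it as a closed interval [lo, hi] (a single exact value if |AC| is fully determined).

|AC| ∈ [11, 61]  (≈ [11.0000, 61.0000])

|AB| ∈ {25}
|BC| ∈ {36}
|AC| ∈ [11, 61]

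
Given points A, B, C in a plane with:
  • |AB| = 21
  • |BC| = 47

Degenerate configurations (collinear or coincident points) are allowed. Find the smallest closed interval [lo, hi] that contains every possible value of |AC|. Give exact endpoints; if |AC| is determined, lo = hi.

|AB| ∈ {21}
|BC| ∈ {47}
|AC| ∈ [26, 68]

|AC| ∈ [26, 68]  (≈ [26.0000, 68.0000])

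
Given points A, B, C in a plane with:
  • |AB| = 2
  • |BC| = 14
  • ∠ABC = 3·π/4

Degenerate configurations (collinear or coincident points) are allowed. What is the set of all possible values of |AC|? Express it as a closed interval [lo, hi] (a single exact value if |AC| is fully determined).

|AC| = 2·√(7·√(2) + 50)  (≈ 15.4790)

|AB| ∈ {2}
|BC| ∈ {14}
|AC| ∈ {2·√(7·√(2) + 50)}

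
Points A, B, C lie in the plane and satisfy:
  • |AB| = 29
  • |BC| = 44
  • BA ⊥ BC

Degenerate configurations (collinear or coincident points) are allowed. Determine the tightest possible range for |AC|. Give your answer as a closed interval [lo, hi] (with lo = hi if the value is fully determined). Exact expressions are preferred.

|AC| = √(2777)  (≈ 52.6972)

|AB| ∈ {29}
|BC| ∈ {44}
|AC| ∈ {√(2777)}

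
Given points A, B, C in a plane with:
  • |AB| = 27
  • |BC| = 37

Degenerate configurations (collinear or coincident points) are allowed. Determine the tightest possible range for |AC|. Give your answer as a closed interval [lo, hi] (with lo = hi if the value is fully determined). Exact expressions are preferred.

|AB| ∈ {27}
|BC| ∈ {37}
|AC| ∈ [10, 64]

|AC| ∈ [10, 64]  (≈ [10.0000, 64.0000])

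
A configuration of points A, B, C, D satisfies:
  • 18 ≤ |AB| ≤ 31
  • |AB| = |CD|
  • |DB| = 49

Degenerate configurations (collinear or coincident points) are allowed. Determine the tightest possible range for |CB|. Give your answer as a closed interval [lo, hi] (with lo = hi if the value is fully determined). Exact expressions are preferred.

|AB| ∈ [18, 31]
|BD| ∈ {49}
|CD| ∈ [18, 31]
|AD| ∈ [18, 80]
|BC| ∈ [18, 80]
|AC| ∈ [0, 111]

|CB| ∈ [18, 80]  (≈ [18.0000, 80.0000])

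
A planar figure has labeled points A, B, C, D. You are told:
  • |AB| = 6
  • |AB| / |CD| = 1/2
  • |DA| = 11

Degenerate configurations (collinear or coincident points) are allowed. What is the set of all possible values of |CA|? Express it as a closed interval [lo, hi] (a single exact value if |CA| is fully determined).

|AB| ∈ {6}
|AD| ∈ {11}
|CD| ∈ {12}
|BD| ∈ [5, 17]
|AC| ∈ [1, 23]
|BC| ∈ [0, 29]

|CA| ∈ [1, 23]  (≈ [1.0000, 23.0000])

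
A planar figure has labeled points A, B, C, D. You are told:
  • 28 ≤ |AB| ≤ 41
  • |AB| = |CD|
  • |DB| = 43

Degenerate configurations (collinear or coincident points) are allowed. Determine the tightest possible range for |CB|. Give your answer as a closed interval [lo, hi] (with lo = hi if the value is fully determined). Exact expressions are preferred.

|CB| ∈ [2, 84]  (≈ [2.0000, 84.0000])

|AB| ∈ [28, 41]
|BD| ∈ {43}
|CD| ∈ [28, 41]
|AD| ∈ [2, 84]
|BC| ∈ [2, 84]
|AC| ∈ [0, 125]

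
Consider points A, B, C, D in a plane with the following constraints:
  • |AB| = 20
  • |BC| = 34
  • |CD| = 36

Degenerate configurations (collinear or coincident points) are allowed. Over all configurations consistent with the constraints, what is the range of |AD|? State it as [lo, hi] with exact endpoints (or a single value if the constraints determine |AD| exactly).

|AD| ∈ [0, 90]  (≈ [0.0000, 90.0000])

|AB| ∈ {20}
|BC| ∈ {34}
|CD| ∈ {36}
|AC| ∈ [14, 54]
|BD| ∈ [2, 70]
|AD| ∈ [0, 90]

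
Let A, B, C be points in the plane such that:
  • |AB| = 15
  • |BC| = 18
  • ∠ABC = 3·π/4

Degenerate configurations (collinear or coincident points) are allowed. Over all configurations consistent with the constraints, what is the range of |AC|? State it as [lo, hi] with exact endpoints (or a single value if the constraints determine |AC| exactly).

|AB| ∈ {15}
|BC| ∈ {18}
|AC| ∈ {3·√(30·√(2) + 61)}

|AC| = 3·√(30·√(2) + 61)  (≈ 30.5096)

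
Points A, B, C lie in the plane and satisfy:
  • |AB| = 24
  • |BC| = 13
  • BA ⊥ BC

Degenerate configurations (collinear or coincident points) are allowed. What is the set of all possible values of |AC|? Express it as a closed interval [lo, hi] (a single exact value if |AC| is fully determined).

|AB| ∈ {24}
|BC| ∈ {13}
|AC| ∈ {√(745)}

|AC| = √(745)  (≈ 27.2947)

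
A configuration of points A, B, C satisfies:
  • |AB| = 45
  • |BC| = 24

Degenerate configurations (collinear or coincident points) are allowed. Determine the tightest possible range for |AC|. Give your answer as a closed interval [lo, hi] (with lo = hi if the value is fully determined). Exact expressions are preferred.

|AB| ∈ {45}
|BC| ∈ {24}
|AC| ∈ [21, 69]

|AC| ∈ [21, 69]  (≈ [21.0000, 69.0000])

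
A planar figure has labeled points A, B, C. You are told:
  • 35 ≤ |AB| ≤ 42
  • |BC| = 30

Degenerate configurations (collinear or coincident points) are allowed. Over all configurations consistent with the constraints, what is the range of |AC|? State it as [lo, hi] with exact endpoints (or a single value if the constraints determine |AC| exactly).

|AC| ∈ [5, 72]  (≈ [5.0000, 72.0000])

|AB| ∈ [35, 42]
|BC| ∈ {30}
|AC| ∈ [5, 72]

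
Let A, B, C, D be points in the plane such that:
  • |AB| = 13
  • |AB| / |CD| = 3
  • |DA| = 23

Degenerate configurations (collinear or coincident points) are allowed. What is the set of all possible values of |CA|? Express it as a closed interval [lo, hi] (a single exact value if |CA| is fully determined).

|CA| ∈ [56/3, 82/3]  (≈ [18.6667, 27.3333])

|AB| ∈ {13}
|AD| ∈ {23}
|CD| ∈ {13/3}
|BD| ∈ [10, 36]
|AC| ∈ [56/3, 82/3]
|BC| ∈ [17/3, 121/3]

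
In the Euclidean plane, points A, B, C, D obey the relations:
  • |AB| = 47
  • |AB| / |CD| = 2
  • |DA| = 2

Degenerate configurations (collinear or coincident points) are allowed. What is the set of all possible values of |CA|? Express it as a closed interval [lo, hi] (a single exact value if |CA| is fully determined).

|CA| ∈ [43/2, 51/2]  (≈ [21.5000, 25.5000])

|AB| ∈ {47}
|AD| ∈ {2}
|CD| ∈ {47/2}
|BD| ∈ [45, 49]
|AC| ∈ [43/2, 51/2]
|BC| ∈ [43/2, 145/2]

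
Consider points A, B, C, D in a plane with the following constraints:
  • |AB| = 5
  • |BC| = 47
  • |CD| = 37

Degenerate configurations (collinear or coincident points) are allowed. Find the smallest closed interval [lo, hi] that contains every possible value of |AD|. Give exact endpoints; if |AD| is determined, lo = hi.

|AB| ∈ {5}
|BC| ∈ {47}
|CD| ∈ {37}
|AC| ∈ [42, 52]
|BD| ∈ [10, 84]
|AD| ∈ [5, 89]

|AD| ∈ [5, 89]  (≈ [5.0000, 89.0000])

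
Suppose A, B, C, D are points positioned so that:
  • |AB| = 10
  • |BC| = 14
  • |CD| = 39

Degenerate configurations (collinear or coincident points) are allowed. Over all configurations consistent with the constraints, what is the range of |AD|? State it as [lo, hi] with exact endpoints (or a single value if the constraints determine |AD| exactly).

|AD| ∈ [15, 63]  (≈ [15.0000, 63.0000])

|AB| ∈ {10}
|BC| ∈ {14}
|CD| ∈ {39}
|AC| ∈ [4, 24]
|BD| ∈ [25, 53]
|AD| ∈ [15, 63]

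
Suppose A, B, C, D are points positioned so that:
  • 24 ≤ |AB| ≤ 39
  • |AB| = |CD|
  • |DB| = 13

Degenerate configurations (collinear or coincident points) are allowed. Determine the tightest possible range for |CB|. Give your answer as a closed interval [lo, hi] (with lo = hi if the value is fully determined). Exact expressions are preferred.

|CB| ∈ [11, 52]  (≈ [11.0000, 52.0000])

|AB| ∈ [24, 39]
|BD| ∈ {13}
|CD| ∈ [24, 39]
|AD| ∈ [11, 52]
|BC| ∈ [11, 52]
|AC| ∈ [0, 91]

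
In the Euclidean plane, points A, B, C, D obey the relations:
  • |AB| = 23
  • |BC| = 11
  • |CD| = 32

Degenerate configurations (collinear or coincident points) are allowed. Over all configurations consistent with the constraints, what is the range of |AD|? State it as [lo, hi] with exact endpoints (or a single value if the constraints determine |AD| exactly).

|AD| ∈ [0, 66]  (≈ [0.0000, 66.0000])

|AB| ∈ {23}
|BC| ∈ {11}
|CD| ∈ {32}
|AC| ∈ [12, 34]
|BD| ∈ [21, 43]
|AD| ∈ [0, 66]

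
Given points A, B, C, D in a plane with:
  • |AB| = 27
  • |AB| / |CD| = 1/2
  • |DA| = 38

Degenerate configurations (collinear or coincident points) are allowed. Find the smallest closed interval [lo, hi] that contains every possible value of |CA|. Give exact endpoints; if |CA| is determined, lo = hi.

|CA| ∈ [16, 92]  (≈ [16.0000, 92.0000])

|AB| ∈ {27}
|AD| ∈ {38}
|CD| ∈ {54}
|BD| ∈ [11, 65]
|AC| ∈ [16, 92]
|BC| ∈ [0, 119]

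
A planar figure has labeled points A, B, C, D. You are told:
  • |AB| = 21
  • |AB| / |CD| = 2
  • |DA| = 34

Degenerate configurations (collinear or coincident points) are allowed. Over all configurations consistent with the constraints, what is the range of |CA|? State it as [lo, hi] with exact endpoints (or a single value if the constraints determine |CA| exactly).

|CA| ∈ [47/2, 89/2]  (≈ [23.5000, 44.5000])

|AB| ∈ {21}
|AD| ∈ {34}
|CD| ∈ {21/2}
|BD| ∈ [13, 55]
|AC| ∈ [47/2, 89/2]
|BC| ∈ [5/2, 131/2]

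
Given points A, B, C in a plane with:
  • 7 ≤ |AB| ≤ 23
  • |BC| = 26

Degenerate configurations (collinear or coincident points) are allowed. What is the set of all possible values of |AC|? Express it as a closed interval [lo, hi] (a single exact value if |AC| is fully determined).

|AB| ∈ [7, 23]
|BC| ∈ {26}
|AC| ∈ [3, 49]

|AC| ∈ [3, 49]  (≈ [3.0000, 49.0000])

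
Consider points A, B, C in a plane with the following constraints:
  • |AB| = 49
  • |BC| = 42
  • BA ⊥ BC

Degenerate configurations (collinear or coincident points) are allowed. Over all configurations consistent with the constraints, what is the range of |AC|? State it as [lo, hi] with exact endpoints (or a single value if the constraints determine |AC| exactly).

|AC| = 7·√(85)  (≈ 64.5368)

|AB| ∈ {49}
|BC| ∈ {42}
|AC| ∈ {7·√(85)}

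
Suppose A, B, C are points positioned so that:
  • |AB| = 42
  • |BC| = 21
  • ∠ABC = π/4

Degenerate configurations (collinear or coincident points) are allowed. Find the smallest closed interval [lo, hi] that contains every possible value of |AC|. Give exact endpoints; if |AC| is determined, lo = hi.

|AB| ∈ {42}
|BC| ∈ {21}
|AC| ∈ {21·√(5 - 2·√(2))}

|AC| = 21·√(5 - 2·√(2))  (≈ 30.9461)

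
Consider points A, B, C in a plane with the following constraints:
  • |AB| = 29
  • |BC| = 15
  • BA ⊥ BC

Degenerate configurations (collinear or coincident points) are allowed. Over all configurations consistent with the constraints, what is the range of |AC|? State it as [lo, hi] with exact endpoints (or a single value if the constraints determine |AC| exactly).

|AC| = √(1066)  (≈ 32.6497)

|AB| ∈ {29}
|BC| ∈ {15}
|AC| ∈ {√(1066)}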